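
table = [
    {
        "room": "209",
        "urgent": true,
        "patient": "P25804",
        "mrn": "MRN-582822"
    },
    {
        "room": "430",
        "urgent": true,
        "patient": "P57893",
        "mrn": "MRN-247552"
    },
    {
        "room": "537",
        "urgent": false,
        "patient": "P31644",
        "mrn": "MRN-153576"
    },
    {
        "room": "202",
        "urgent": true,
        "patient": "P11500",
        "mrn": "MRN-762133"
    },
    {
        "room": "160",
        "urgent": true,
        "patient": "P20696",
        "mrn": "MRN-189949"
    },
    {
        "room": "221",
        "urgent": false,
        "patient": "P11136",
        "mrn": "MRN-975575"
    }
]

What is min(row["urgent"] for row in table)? False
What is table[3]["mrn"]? "MRN-762133"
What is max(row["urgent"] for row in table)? True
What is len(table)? 6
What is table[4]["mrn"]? "MRN-189949"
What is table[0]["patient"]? "P25804"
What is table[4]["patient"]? "P20696"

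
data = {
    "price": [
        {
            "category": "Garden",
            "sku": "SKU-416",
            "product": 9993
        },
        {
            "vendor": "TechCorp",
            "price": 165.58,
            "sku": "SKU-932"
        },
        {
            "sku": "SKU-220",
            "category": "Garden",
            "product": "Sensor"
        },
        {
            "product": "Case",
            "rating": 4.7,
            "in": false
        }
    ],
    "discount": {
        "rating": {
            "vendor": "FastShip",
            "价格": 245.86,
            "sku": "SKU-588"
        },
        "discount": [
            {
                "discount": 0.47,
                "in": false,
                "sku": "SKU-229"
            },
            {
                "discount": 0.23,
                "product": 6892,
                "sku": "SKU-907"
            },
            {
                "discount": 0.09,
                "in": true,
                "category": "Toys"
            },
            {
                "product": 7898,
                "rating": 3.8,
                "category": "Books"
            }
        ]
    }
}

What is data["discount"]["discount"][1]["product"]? 6892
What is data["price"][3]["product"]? "Case"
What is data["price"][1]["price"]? 165.58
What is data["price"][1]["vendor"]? "TechCorp"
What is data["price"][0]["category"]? "Garden"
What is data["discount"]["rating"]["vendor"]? "FastShip"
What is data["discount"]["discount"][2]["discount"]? 0.09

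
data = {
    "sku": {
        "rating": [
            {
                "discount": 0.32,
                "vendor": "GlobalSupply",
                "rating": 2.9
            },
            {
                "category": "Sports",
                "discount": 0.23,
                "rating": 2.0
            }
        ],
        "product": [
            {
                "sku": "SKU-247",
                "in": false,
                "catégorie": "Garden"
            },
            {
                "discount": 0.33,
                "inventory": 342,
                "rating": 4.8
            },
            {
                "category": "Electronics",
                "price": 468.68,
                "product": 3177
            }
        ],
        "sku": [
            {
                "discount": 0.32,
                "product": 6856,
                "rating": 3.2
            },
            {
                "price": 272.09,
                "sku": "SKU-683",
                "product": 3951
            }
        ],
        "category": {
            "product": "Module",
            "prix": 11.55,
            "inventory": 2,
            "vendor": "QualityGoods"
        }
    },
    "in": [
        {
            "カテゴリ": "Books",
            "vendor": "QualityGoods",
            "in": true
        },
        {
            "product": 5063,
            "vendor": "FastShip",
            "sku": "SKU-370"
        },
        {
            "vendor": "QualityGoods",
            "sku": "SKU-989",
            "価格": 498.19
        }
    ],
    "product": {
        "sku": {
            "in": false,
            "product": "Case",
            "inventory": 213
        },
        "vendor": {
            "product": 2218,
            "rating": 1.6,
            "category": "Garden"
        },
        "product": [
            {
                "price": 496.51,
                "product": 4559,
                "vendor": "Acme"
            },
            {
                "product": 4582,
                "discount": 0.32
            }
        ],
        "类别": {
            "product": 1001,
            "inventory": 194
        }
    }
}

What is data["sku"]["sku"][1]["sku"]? "SKU-683"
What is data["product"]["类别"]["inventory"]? 194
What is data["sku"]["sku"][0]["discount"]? 0.32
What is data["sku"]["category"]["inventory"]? 2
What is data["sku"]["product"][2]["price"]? 468.68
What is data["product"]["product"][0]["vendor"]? "Acme"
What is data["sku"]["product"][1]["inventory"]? 342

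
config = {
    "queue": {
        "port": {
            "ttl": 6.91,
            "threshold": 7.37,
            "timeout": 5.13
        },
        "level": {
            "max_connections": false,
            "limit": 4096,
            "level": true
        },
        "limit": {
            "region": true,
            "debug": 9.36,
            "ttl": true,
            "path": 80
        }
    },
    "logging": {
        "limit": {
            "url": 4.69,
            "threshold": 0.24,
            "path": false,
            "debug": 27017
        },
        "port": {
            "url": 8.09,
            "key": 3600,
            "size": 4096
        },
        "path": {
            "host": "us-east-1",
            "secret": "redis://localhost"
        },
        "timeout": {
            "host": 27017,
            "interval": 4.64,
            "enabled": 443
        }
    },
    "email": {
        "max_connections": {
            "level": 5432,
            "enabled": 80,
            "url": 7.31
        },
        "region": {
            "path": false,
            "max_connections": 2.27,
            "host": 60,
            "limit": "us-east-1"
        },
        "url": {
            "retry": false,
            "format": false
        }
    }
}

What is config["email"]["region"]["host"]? 60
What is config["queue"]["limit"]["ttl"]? True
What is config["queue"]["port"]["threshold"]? 7.37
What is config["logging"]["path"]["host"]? "us-east-1"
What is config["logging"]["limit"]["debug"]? 27017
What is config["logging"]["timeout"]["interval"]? 4.64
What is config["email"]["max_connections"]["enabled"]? 80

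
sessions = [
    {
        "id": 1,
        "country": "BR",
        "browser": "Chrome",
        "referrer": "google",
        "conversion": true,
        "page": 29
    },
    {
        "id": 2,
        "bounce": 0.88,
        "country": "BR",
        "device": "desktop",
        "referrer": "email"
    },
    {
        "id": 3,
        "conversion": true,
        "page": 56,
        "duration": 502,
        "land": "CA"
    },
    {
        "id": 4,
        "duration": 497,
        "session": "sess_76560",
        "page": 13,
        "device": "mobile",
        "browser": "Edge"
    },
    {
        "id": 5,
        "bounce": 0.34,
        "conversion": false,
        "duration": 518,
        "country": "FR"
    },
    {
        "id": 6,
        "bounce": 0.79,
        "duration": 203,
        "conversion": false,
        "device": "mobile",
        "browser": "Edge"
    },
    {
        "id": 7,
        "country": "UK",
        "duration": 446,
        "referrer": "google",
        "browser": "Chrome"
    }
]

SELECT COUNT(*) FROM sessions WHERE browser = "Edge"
2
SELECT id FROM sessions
[1, 2, 3, 4, 5, 6, 7]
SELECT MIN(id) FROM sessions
1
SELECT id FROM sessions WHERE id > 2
[3, 4, 5, 6, 7]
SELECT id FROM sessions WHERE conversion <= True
[1, 3, 5, 6]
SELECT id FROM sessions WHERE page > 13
[1, 3]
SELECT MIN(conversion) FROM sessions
False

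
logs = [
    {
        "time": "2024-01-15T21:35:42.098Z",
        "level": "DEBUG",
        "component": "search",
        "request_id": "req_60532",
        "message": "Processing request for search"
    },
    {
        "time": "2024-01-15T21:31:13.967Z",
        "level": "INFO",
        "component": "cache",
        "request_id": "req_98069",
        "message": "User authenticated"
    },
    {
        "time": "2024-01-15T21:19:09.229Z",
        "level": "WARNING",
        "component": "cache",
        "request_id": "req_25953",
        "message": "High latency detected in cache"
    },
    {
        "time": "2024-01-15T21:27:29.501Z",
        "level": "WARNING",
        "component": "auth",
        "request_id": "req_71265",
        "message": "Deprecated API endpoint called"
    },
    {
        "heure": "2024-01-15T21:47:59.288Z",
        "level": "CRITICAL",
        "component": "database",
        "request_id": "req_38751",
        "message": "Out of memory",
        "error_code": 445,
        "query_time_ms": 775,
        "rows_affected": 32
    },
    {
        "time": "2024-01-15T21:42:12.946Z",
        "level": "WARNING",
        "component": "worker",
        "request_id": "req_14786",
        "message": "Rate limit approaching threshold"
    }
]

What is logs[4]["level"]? "CRITICAL"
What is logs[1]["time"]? "2024-01-15T21:31:13.967Z"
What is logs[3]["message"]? "Deprecated API endpoint called"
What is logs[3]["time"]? "2024-01-15T21:27:29.501Z"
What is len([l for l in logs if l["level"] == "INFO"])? 1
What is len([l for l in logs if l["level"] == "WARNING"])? 3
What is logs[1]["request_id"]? "req_98069"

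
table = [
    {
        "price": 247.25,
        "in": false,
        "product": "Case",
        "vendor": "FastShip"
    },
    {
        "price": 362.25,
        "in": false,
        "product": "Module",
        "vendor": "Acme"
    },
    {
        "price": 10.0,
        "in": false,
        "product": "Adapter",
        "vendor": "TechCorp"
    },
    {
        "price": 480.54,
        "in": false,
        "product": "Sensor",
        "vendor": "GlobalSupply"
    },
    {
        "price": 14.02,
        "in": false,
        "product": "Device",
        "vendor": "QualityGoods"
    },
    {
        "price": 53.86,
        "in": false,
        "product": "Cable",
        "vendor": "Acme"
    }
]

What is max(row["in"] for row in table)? False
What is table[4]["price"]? 14.02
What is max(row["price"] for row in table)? 480.54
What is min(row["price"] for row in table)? 10.0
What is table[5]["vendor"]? "Acme"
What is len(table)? 6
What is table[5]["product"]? "Cable"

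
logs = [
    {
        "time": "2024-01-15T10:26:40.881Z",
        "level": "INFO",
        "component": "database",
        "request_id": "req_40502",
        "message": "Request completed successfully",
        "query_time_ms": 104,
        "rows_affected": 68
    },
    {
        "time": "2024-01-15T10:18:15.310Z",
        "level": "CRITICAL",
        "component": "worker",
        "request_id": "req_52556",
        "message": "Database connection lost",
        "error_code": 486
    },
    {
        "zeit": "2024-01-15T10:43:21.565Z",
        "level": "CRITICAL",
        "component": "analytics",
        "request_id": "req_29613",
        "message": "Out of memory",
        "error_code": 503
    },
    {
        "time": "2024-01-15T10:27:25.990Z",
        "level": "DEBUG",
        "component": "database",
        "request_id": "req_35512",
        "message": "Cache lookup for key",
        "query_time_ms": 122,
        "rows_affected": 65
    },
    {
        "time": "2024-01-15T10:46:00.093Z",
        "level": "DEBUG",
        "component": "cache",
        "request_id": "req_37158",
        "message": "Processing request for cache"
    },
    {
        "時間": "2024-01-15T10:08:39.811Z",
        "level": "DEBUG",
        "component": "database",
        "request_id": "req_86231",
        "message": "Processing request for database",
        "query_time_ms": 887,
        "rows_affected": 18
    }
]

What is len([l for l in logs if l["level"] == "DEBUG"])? 3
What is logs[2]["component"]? "analytics"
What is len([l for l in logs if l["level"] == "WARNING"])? 0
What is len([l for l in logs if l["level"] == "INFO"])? 1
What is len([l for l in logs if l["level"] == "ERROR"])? 0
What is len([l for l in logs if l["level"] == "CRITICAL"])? 2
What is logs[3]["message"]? "Cache lookup for key"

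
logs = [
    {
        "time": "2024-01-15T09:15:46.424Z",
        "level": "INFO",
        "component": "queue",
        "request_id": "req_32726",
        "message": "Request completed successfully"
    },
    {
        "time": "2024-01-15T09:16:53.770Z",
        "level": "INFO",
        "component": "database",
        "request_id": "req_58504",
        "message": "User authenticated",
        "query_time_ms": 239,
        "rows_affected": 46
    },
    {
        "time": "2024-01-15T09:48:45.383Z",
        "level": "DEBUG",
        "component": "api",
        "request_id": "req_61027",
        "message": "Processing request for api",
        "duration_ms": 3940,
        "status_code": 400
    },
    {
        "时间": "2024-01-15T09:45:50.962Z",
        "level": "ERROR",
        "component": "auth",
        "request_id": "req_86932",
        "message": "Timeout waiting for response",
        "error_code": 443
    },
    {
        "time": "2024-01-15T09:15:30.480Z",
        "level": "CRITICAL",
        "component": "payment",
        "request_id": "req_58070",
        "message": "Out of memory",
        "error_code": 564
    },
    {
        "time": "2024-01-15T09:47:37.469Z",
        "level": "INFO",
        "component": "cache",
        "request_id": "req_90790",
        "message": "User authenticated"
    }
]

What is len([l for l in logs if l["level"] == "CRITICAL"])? 1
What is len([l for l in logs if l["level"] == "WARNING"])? 0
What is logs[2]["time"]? "2024-01-15T09:48:45.383Z"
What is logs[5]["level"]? "INFO"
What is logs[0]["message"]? "Request completed successfully"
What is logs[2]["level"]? "DEBUG"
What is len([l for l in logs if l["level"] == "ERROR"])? 1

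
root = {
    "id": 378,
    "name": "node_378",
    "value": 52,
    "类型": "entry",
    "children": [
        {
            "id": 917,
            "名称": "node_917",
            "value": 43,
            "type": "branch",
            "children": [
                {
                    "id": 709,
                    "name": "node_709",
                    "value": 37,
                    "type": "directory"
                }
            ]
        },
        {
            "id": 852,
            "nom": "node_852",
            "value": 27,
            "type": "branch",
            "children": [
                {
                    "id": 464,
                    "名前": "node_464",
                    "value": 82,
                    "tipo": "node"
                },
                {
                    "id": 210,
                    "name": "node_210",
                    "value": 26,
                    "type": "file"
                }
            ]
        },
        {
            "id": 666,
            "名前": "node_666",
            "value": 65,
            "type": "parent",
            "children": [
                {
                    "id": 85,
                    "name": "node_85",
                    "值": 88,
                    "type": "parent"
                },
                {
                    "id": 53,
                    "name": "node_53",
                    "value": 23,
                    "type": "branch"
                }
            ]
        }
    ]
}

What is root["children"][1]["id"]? 852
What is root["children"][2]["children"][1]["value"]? 23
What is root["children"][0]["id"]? 917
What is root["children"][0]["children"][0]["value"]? 37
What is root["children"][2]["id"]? 666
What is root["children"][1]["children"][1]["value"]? 26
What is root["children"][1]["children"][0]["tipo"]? "node"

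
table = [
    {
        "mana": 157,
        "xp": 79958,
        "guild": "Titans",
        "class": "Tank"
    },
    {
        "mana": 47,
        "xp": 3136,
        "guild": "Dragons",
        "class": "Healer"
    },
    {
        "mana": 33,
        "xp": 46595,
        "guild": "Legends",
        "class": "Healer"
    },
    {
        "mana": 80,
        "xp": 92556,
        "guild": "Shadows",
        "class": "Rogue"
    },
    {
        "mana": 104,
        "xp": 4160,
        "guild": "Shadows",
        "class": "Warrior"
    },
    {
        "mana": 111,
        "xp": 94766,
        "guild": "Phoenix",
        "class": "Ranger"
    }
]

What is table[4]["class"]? "Warrior"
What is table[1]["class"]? "Healer"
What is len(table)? 6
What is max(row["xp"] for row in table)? 94766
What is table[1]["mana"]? 47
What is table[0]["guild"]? "Titans"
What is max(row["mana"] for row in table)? 157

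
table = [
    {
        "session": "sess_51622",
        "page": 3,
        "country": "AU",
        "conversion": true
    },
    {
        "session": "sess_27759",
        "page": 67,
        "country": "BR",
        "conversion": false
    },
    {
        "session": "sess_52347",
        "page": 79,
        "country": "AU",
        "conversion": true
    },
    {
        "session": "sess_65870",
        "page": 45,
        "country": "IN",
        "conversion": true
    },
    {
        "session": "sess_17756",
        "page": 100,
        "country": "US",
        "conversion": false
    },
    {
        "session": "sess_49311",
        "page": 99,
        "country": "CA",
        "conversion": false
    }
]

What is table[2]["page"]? 79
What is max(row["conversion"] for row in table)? True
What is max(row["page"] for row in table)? 100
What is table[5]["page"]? 99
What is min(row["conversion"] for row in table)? False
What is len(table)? 6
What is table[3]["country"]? "IN"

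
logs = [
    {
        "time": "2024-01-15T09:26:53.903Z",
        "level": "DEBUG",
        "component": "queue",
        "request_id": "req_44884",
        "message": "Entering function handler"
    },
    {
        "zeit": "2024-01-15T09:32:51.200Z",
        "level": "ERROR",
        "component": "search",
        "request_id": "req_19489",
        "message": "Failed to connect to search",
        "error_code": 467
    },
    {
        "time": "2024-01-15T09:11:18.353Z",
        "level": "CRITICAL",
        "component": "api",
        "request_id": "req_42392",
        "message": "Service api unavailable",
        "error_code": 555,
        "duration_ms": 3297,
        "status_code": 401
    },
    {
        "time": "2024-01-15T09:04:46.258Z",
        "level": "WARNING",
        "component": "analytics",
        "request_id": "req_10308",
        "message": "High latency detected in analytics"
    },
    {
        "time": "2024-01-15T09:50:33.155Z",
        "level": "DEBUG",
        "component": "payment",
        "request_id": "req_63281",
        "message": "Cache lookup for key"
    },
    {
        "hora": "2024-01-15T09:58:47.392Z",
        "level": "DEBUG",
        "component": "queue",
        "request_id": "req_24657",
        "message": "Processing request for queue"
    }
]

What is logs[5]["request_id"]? "req_24657"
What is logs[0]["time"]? "2024-01-15T09:26:53.903Z"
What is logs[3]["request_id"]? "req_10308"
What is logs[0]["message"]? "Entering function handler"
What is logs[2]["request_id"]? "req_42392"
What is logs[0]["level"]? "DEBUG"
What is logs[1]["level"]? "ERROR"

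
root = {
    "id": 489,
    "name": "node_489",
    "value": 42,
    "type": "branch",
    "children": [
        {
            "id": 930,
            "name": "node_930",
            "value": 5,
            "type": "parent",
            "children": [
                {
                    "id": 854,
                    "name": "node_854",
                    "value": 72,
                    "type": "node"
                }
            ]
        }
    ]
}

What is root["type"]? "branch"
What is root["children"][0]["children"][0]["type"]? "node"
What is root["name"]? "node_489"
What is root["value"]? 42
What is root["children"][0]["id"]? 930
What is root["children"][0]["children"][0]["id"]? 854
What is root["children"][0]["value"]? 5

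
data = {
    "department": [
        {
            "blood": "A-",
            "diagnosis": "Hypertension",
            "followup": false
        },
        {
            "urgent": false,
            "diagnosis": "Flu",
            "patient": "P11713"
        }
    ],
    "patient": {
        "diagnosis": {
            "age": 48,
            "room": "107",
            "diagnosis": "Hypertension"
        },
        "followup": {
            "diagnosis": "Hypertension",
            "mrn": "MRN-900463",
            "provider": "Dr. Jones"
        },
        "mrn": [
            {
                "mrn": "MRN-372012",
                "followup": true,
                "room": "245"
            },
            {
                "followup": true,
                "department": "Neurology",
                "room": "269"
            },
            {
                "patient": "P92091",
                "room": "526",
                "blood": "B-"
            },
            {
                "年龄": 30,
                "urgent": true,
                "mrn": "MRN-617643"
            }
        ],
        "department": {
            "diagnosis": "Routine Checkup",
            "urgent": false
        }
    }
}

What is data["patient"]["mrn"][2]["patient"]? "P92091"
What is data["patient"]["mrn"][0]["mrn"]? "MRN-372012"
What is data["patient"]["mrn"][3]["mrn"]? "MRN-617643"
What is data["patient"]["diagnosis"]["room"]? "107"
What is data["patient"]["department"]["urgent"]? False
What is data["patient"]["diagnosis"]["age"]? 48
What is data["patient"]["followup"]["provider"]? "Dr. Jones"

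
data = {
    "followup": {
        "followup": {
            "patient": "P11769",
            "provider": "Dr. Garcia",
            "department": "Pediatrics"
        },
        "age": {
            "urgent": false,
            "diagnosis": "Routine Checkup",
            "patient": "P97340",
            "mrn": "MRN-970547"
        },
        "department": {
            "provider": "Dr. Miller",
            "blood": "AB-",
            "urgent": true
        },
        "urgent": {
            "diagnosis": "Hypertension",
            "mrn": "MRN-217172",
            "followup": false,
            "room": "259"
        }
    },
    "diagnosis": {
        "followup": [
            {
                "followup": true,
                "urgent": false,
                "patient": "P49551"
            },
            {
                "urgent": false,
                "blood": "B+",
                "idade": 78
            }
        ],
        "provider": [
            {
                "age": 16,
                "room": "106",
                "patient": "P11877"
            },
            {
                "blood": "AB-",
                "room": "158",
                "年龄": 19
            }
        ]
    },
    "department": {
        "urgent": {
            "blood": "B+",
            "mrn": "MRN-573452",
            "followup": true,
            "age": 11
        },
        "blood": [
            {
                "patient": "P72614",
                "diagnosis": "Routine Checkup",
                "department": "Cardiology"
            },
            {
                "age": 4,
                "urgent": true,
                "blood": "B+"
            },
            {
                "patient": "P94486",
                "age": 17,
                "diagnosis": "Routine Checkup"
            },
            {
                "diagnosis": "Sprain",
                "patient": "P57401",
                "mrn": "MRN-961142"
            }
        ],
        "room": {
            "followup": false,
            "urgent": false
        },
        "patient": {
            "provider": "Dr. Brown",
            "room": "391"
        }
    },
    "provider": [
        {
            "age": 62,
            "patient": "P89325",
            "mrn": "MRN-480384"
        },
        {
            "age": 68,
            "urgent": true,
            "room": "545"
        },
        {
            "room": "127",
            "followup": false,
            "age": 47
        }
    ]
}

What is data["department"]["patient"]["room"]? "391"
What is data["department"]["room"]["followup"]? False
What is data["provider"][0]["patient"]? "P89325"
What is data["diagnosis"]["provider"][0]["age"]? 16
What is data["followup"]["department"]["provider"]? "Dr. Miller"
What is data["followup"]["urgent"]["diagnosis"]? "Hypertension"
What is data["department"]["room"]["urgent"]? False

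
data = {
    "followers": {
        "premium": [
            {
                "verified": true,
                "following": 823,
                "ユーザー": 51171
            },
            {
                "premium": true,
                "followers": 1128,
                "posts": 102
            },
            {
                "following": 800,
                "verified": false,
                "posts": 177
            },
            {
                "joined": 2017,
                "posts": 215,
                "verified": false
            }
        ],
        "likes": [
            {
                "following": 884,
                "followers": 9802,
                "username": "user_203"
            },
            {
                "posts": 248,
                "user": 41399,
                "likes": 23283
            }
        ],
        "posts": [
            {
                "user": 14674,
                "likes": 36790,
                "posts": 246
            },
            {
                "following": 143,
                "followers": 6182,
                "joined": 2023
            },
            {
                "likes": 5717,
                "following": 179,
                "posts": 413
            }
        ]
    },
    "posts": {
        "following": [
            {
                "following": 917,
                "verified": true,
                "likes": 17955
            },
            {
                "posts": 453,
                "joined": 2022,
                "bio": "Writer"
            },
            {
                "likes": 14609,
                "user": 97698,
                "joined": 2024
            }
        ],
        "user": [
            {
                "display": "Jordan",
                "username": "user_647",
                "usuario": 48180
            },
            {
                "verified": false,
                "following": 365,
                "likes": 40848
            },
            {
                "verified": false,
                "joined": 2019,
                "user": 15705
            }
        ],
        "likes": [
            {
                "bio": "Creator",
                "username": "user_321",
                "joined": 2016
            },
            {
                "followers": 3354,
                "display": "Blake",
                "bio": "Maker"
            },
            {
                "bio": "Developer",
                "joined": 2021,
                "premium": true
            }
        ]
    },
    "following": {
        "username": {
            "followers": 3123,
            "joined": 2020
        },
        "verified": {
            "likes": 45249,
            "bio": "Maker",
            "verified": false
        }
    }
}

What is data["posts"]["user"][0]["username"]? "user_647"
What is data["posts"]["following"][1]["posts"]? 453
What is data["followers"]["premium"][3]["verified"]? False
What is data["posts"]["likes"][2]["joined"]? 2021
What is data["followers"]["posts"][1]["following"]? 143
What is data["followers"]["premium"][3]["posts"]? 215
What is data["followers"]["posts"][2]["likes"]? 5717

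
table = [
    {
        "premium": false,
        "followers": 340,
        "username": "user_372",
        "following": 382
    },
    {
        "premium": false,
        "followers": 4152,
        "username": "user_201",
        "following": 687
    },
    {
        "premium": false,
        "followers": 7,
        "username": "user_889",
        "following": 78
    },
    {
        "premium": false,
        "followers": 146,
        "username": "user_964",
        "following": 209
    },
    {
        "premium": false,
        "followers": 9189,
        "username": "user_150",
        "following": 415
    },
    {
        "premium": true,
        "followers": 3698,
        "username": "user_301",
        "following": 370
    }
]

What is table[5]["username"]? "user_301"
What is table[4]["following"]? 415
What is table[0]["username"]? "user_372"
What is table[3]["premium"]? False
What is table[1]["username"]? "user_201"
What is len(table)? 6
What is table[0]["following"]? 382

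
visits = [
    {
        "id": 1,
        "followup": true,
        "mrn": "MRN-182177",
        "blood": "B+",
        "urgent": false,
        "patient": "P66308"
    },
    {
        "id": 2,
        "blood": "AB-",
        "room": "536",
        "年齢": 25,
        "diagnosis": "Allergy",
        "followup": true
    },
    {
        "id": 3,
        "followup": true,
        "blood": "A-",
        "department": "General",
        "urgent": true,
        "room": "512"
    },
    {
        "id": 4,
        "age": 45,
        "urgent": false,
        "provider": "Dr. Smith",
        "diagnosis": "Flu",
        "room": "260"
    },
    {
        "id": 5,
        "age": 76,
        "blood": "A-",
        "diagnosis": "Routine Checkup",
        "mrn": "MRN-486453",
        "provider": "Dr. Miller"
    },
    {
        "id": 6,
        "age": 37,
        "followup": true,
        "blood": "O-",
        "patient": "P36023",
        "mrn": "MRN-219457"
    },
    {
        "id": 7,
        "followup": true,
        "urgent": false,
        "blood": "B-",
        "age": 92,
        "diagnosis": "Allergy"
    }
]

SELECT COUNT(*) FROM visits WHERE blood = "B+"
1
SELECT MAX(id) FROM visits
7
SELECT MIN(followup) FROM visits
True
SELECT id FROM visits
[1, 2, 3, 4, 5, 6, 7]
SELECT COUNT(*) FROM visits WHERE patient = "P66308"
1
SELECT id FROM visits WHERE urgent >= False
[1, 3, 4, 7]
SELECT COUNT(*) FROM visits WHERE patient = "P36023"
1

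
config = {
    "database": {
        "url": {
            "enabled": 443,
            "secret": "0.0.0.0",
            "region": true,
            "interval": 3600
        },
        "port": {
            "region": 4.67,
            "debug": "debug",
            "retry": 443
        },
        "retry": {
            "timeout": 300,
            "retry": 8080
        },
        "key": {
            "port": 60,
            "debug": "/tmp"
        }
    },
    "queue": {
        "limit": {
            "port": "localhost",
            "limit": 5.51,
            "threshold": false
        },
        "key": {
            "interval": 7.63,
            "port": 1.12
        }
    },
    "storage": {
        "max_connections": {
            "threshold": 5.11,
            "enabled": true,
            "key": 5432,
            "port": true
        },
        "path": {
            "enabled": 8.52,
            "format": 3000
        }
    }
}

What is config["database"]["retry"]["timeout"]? 300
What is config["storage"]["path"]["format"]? 3000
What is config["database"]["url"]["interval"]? 3600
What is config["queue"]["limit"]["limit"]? 5.51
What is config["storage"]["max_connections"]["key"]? 5432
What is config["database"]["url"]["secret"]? "0.0.0.0"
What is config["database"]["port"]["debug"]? "debug"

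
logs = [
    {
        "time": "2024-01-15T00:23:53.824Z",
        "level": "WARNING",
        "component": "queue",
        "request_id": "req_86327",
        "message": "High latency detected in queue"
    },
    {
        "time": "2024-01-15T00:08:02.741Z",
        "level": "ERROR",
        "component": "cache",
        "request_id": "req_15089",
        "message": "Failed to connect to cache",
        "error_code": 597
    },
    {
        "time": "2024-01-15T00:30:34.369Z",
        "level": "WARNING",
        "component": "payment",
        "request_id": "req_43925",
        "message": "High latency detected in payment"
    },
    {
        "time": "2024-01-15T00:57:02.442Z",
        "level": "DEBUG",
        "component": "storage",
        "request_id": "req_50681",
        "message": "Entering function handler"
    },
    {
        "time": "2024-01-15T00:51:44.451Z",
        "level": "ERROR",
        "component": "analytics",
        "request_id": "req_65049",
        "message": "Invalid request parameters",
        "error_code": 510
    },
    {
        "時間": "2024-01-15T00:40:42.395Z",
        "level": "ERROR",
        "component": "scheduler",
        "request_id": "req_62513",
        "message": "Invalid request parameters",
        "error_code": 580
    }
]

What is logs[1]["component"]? "cache"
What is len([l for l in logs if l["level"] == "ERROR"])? 3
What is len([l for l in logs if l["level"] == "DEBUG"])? 1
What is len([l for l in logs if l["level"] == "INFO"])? 0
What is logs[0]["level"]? "WARNING"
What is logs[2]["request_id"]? "req_43925"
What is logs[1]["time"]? "2024-01-15T00:08:02.741Z"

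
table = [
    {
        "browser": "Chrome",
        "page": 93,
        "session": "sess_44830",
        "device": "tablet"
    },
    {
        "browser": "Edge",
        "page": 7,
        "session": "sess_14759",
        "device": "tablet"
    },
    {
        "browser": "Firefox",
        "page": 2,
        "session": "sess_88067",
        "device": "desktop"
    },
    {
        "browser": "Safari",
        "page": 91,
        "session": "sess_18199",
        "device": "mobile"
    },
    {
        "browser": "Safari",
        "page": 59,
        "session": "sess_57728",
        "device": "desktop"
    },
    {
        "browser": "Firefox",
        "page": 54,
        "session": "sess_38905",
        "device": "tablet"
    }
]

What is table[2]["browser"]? "Firefox"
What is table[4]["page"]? 59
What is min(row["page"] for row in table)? 2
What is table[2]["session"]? "sess_88067"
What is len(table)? 6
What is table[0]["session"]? "sess_44830"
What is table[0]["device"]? "tablet"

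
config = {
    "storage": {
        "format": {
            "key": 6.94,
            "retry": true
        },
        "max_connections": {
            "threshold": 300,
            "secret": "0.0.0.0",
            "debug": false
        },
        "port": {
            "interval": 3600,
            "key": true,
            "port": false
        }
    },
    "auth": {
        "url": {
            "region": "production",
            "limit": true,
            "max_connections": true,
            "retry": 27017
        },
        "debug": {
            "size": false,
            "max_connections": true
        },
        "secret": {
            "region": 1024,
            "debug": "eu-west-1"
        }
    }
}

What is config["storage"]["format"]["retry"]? True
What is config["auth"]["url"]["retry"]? 27017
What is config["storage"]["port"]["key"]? True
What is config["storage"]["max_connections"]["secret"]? "0.0.0.0"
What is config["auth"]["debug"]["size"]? False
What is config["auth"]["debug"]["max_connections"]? True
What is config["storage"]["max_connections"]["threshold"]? 300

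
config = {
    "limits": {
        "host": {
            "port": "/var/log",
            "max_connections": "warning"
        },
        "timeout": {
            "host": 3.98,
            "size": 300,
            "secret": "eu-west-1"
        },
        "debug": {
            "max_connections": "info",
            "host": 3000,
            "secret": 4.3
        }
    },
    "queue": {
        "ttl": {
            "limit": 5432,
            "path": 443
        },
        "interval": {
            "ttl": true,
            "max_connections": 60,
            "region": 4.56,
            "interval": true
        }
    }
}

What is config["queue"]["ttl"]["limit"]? 5432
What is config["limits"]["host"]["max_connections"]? "warning"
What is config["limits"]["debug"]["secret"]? 4.3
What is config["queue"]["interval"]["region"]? 4.56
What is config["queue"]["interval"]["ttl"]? True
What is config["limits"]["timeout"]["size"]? 300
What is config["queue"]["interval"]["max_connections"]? 60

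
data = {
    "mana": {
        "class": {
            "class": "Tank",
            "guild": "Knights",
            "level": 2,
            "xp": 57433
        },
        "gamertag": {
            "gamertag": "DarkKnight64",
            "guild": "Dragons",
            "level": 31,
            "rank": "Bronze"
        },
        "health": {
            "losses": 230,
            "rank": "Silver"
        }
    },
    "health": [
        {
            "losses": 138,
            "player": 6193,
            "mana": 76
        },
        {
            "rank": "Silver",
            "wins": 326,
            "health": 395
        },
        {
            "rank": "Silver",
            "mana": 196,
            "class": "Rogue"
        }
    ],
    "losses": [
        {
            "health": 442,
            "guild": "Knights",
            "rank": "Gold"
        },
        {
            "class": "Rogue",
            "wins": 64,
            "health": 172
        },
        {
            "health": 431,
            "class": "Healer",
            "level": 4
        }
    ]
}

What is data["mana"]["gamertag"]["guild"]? "Dragons"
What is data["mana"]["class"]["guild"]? "Knights"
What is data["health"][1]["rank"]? "Silver"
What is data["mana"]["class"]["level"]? 2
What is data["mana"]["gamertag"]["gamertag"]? "DarkKnight64"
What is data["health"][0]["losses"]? 138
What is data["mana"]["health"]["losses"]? 230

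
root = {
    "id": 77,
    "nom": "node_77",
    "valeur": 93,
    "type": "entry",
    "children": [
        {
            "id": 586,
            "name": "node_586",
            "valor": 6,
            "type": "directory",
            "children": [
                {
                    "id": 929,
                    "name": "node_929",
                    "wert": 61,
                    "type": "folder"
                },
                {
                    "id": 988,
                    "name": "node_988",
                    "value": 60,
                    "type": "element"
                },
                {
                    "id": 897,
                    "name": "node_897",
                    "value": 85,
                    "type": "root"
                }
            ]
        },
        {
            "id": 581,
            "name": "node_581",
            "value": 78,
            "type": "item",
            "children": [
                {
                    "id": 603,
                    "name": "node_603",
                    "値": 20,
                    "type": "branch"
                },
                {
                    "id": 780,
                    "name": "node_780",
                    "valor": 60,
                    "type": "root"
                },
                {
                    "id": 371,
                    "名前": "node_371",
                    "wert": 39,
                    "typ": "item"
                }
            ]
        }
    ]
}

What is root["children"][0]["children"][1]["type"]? "element"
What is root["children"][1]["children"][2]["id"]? 371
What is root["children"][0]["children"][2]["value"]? 85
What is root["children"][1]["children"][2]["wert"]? 39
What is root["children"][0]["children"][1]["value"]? 60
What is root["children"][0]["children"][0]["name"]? "node_929"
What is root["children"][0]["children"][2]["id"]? 897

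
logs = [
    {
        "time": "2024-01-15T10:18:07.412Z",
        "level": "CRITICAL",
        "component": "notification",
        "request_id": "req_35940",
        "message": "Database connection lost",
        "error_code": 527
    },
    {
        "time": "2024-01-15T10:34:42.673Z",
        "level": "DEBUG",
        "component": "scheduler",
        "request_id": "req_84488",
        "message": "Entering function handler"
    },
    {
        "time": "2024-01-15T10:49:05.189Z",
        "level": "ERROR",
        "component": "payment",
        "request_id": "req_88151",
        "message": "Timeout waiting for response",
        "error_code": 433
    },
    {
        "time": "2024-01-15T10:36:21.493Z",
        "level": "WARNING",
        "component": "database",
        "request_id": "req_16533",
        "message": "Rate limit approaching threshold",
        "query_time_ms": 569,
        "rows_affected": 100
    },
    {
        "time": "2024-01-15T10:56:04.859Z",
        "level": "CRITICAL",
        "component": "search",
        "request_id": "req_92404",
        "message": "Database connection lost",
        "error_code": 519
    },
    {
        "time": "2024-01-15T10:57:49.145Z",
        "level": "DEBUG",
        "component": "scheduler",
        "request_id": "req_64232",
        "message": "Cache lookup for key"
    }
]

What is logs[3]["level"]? "WARNING"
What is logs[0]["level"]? "CRITICAL"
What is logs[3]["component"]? "database"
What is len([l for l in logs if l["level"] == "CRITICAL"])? 2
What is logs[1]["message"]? "Entering function handler"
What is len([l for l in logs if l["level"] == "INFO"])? 0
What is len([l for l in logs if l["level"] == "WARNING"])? 1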